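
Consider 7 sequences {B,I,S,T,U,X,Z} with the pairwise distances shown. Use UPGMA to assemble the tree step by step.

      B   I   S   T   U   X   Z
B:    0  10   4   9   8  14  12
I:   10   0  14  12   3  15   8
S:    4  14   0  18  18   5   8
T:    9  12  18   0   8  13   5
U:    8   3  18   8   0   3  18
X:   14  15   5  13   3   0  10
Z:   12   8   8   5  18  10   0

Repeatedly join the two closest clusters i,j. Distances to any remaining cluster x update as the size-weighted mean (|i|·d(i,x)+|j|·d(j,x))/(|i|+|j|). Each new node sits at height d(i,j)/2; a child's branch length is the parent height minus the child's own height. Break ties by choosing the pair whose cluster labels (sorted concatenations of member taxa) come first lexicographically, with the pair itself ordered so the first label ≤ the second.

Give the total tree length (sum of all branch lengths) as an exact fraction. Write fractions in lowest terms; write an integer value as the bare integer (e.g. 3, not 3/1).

iteration 1: select I,U (d=3); attach at lengths (3/2, 3/2); label the merged cluster IU
  updated: d(B,IU)=9, d(IU,S)=16, d(IU,T)=10, d(IU,X)=9, d(IU,Z)=13
iteration 2: select B,S (d=4); attach at lengths (2, 2); label the merged cluster BS
  updated: d(BS,IU)=25/2, d(BS,T)=27/2, d(BS,X)=19/2, d(BS,Z)=10
iteration 3: select T,Z (d=5); attach at lengths (5/2, 5/2); label the merged cluster TZ
  updated: d(BS,TZ)=47/4, d(IU,TZ)=23/2, d(TZ,X)=23/2
iteration 4: select IU,X (d=9); attach at lengths (3, 9/2); label the merged cluster IUX
  updated: d(BS,IUX)=23/2, d(IUX,TZ)=23/2
iteration 5: select BS,IUX (d=23/2); attach at lengths (15/4, 5/4); label the merged cluster BISUX
  updated: d(BISUX,TZ)=58/5
iteration 6: select BISUX,TZ (d=58/5); attach at lengths (1/20, 33/10); label the merged cluster BISTUXZ
final tree: (((B:2,S:2):15/4,((I:3/2,U:3/2):3,X:9/2):5/4):1/20,(T:5/2,Z:5/2):33/10)
total length: 557/20

557/20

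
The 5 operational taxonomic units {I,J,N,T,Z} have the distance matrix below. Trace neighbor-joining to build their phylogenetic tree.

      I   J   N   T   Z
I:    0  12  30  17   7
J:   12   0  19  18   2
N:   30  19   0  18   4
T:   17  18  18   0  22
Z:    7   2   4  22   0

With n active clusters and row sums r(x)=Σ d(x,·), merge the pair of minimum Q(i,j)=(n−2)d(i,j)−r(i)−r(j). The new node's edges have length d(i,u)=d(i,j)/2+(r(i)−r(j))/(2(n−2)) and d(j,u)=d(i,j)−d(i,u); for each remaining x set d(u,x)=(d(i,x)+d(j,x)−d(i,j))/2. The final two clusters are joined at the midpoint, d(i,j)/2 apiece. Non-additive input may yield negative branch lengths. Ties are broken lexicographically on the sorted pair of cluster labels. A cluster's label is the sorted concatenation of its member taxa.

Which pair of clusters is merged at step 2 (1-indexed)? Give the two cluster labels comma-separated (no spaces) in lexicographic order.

step 1: merge (N,Z) at d=4, Q=-94; branch lengths N→8, Z→-4; new cluster NZ
  updated: d(I,NZ)=33/2, d(J,NZ)=17/2, d(NZ,T)=18
step 2: merge (I,T) at d=17, Q=-129/2; branch lengths I→53/8, T→83/8; new cluster IT
  updated: d(IT,J)=13/2, d(IT,NZ)=35/4
step 3: merge (IT,J) at d=13/2, Q=-95/4; branch lengths IT→27/8, J→25/8; new cluster IJT
  updated: d(IJT,NZ)=43/8
step 4: merge (IJT,NZ) at d=43/8; branch lengths IJT→43/16, NZ→43/16; new cluster IJNTZ
final tree: (((I:53/8,T:83/8):27/8,J:25/8):43/16,(N:8,Z:-4):43/16)
total length: 263/8

I,T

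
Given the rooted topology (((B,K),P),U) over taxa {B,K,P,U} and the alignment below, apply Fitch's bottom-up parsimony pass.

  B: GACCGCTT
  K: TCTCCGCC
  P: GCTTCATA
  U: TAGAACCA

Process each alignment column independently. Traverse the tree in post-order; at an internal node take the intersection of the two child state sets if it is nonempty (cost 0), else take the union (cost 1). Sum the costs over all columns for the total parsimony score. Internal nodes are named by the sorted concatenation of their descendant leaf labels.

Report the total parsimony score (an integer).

16

[col 0] BK: children B:{G}, K:{T} ∪→ {G,T}; cost 1
[col 0] BKP: children BK:{G,T}, P:{G} ∩→ {G}; cost 0
[col 0] BKPU: children BKP:{G}, U:{T} ∪→ {G,T}; cost 1
[col 1] BK: children B:{A}, K:{C} ∪→ {A,C}; cost 1
[col 1] BKP: children BK:{A,C}, P:{C} ∩→ {C}; cost 0
[col 1] BKPU: children BKP:{C}, U:{A} ∪→ {A,C}; cost 1
[col 2] BK: children B:{C}, K:{T} ∪→ {C,T}; cost 1
[col 2] BKP: children BK:{C,T}, P:{T} ∩→ {T}; cost 0
[col 2] BKPU: children BKP:{T}, U:{G} ∪→ {G,T}; cost 1
[col 3] BK: children B:{C}, K:{C} ∩→ {C}; cost 0
[col 3] BKP: children BK:{C}, P:{T} ∪→ {C,T}; cost 1
[col 3] BKPU: children BKP:{C,T}, U:{A} ∪→ {A,C,T}; cost 1
[col 4] BK: children B:{G}, K:{C} ∪→ {C,G}; cost 1
[col 4] BKP: children BK:{C,G}, P:{C} ∩→ {C}; cost 0
[col 4] BKPU: children BKP:{C}, U:{A} ∪→ {A,C}; cost 1
[col 5] BK: children B:{C}, K:{G} ∪→ {C,G}; cost 1
[col 5] BKP: children BK:{C,G}, P:{A} ∪→ {A,C,G}; cost 1
[col 5] BKPU: children BKP:{A,C,G}, U:{C} ∩→ {C}; cost 0
[col 6] BK: children B:{T}, K:{C} ∪→ {C,T}; cost 1
[col 6] BKP: children BK:{C,T}, P:{T} ∩→ {T}; cost 0
[col 6] BKPU: children BKP:{T}, U:{C} ∪→ {C,T}; cost 1
[col 7] BK: children B:{T}, K:{C} ∪→ {C,T}; cost 1
[col 7] BKP: children BK:{C,T}, P:{A} ∪→ {A,C,T}; cost 1
[col 7] BKPU: children BKP:{A,C,T}, U:{A} ∩→ {A}; cost 0
per-site changes: [2, 2, 2, 2, 2, 2, 2, 2]; total = 16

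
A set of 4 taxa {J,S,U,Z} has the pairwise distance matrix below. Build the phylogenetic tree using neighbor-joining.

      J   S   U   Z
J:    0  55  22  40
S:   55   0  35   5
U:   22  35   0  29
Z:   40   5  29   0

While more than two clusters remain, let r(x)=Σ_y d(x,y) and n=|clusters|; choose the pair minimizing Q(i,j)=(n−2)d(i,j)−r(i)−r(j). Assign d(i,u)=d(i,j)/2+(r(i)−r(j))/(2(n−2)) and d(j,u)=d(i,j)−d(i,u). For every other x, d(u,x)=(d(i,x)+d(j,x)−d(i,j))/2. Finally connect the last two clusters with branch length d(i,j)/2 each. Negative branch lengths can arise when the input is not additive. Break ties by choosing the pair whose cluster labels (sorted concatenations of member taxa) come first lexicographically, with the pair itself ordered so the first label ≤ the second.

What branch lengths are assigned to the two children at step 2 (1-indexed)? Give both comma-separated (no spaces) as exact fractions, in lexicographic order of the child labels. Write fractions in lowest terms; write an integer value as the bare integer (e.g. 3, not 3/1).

105/4,31/4

iteration 1: select J,U (d=22, Q=-159); attach at lengths (75/4, 13/4); label the merged cluster JU
  updated: d(JU,S)=34, d(JU,Z)=47/2
iteration 2: select JU,S (d=34, Q=-125/2); attach at lengths (105/4, 31/4); label the merged cluster JSU
  updated: d(JSU,Z)=-11/4
iteration 3: select JSU,Z (d=-11/4); attach at lengths (-11/8, -11/8); label the merged cluster JSUZ
final tree: (((J:75/4,U:13/4):105/4,S:31/4):-11/8,Z:-11/8)
total length: 213/4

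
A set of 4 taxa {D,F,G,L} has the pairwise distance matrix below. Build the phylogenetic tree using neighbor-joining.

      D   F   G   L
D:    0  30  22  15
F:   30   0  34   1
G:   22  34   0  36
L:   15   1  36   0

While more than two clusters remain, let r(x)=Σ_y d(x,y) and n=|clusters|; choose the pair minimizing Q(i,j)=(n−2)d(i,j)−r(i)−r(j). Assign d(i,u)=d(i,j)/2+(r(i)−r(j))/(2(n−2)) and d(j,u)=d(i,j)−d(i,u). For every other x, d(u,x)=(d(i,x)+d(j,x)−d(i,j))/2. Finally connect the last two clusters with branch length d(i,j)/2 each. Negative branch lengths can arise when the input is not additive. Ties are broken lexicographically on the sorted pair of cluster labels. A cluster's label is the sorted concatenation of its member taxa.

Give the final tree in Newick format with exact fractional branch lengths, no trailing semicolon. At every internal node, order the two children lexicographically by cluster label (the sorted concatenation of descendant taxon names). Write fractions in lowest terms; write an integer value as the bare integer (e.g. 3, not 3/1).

1. join D+G (d=22, Q=-115) ⇒ DG; edges |D|=19/4, |G|=69/4
  updated: d(DG,F)=21, d(DG,L)=29/2
2. join DG+F (d=21, Q=-73/2) ⇒ DFG; edges |DG|=69/4, |F|=15/4
  updated: d(DFG,L)=-11/4
3. join DFG+L (d=-11/4) ⇒ DFGL; edges |DFG|=-11/8, |L|=-11/8
final tree: (((D:19/4,G:69/4):69/4,F:15/4):-11/8,L:-11/8)
total length: 161/4

(((D:19/4,G:69/4):69/4,F:15/4):-11/8,L:-11/8)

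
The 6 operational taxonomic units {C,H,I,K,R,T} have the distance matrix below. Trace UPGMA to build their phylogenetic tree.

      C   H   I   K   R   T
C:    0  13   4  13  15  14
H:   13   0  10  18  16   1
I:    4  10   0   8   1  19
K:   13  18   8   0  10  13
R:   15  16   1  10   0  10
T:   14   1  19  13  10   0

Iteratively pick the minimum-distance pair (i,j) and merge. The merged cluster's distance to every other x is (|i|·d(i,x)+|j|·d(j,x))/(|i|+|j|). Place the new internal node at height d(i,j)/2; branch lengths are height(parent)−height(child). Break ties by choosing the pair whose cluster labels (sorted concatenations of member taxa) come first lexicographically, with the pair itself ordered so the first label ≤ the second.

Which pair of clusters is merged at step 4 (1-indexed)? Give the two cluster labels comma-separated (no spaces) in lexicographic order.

step 1: merge (H,T) at d=1; branch lengths H→1/2, T→1/2; new cluster HT
  updated: d(C,HT)=27/2, d(HT,I)=29/2, d(HT,K)=31/2, d(HT,R)=13
step 2: merge (I,R) at d=1; branch lengths I→1/2, R→1/2; new cluster IR
  updated: d(C,IR)=19/2, d(HT,IR)=55/4, d(IR,K)=9
step 3: merge (IR,K) at d=9; branch lengths IR→4, K→9/2; new cluster IKR
  updated: d(C,IKR)=32/3, d(HT,IKR)=43/3
step 4: merge (C,IKR) at d=32/3; branch lengths C→16/3, IKR→5/6; new cluster CIKR
  updated: d(CIKR,HT)=113/8
step 5: merge (CIKR,HT) at d=113/8; branch lengths CIKR→83/48, HT→105/16; new cluster CHIKRT
final tree: ((C:16/3,((I:1/2,R:1/2):4,K:9/2):5/6):83/48,(H:1/2,T:1/2):105/16)
total length: 599/24

C,IKR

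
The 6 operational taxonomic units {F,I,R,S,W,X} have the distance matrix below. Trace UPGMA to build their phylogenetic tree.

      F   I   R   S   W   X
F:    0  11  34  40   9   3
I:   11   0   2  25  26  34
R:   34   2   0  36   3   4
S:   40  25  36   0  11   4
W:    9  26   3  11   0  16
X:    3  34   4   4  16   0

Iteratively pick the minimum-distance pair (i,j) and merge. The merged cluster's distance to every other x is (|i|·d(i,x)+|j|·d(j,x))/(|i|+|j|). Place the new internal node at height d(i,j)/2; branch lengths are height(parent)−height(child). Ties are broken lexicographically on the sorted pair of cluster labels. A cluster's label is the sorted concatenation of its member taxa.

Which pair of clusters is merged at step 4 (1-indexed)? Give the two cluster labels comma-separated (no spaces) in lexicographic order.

FX,SW

iteration 1: select I,R (d=2); attach at lengths (1, 1); label the merged cluster IR
  updated: d(F,IR)=45/2, d(IR,S)=61/2, d(IR,W)=29/2, d(IR,X)=19
iteration 2: select F,X (d=3); attach at lengths (3/2, 3/2); label the merged cluster FX
  updated: d(FX,IR)=83/4, d(FX,S)=22, d(FX,W)=25/2
iteration 3: select S,W (d=11); attach at lengths (11/2, 11/2); label the merged cluster SW
  updated: d(FX,SW)=69/4, d(IR,SW)=45/2
iteration 4: select FX,SW (d=69/4); attach at lengths (57/8, 25/8); label the merged cluster FSWX
  updated: d(FSWX,IR)=173/8
iteration 5: select FSWX,IR (d=173/8); attach at lengths (35/16, 157/16); label the merged cluster FIRSWX
final tree: (((F:3/2,X:3/2):57/8,(S:11/2,W:11/2):25/8):35/16,(I:1,R:1):157/16)
total length: 153/4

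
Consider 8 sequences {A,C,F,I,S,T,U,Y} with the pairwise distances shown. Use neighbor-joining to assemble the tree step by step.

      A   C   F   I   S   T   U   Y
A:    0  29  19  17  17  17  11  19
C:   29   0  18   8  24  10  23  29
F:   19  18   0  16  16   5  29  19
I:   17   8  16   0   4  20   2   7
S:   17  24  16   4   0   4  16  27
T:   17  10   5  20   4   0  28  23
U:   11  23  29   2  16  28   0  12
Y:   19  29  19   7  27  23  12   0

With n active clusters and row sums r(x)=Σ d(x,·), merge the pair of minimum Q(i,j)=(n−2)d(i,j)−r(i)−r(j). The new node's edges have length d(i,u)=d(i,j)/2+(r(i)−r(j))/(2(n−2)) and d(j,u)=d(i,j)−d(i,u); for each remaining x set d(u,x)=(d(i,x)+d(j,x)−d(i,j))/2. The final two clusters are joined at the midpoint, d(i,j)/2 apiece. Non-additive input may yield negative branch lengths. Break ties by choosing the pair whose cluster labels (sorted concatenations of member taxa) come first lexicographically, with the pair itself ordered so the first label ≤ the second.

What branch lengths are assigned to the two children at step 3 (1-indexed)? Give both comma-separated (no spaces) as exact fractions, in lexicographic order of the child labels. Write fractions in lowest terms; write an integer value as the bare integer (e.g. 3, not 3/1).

141/32,179/32

iteration 1: select F,T (d=5, Q=-199); attach at lengths (15/4, 5/4); label the merged cluster FT
  updated: d(A,FT)=31/2, d(C,FT)=23/2, d(FT,I)=31/2, d(FT,S)=15/2, d(FT,U)=26, d(FT,Y)=37/2
iteration 2: select C,FT (d=23/2, Q=-323/2); attach at lengths (35/4, 11/4); label the merged cluster CFT
  updated: d(A,CFT)=33/2, d(CFT,I)=6, d(CFT,S)=10, d(CFT,U)=75/4, d(CFT,Y)=18
iteration 3: select CFT,S (d=10, Q=-413/4); attach at lengths (141/32, 179/32); label the merged cluster CFST
  updated: d(A,CFST)=47/4, d(CFST,I)=0, d(CFST,U)=99/8, d(CFST,Y)=35/2
iteration 4: select CFST,I (d=0, Q=-541/8); attach at lengths (125/48, -125/48); label the merged cluster CFIST
  updated: d(A,CFIST)=115/8, d(CFIST,U)=115/16, d(CFIST,Y)=49/4
iteration 5: select A,U (d=11, Q=-841/16); attach at lengths (579/64, 125/64); label the merged cluster AU
  updated: d(AU,CFIST)=169/32, d(AU,Y)=10
iteration 6: select AU,CFIST (d=169/32, Q=-881/32); attach at lengths (97/64, 241/64); label the merged cluster ACFISTU
  updated: d(ACFISTU,Y)=543/64
iteration 7: select ACFISTU,Y (d=543/64); attach at lengths (543/128, 543/128); label the merged cluster ACFISTUY
final tree: (((A:579/64,U:125/64):97/64,(((C:35/4,(F:15/4,T:5/4):11/4):141/32,S:179/32):125/48,I:-125/48):241/64):543/128,Y:543/128)
total length: 3281/64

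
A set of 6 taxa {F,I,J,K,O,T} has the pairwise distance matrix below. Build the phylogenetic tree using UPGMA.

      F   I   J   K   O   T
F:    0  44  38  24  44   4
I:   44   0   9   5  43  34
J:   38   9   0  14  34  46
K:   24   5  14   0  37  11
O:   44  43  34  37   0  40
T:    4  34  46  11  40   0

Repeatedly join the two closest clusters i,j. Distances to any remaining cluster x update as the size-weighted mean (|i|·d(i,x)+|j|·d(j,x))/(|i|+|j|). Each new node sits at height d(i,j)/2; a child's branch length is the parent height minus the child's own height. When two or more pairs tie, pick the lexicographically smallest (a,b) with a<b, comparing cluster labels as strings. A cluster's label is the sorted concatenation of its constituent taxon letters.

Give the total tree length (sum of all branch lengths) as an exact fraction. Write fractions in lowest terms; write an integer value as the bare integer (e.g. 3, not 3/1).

994/15

step 1: merge (F,T) at d=4; branch lengths F→2, T→2; new cluster FT
  updated: d(FT,I)=39, d(FT,J)=42, d(FT,K)=35/2, d(FT,O)=42
step 2: merge (I,K) at d=5; branch lengths I→5/2, K→5/2; new cluster IK
  updated: d(FT,IK)=113/4, d(IK,J)=23/2, d(IK,O)=40
step 3: merge (IK,J) at d=23/2; branch lengths IK→13/4, J→23/4; new cluster IJK
  updated: d(FT,IJK)=197/6, d(IJK,O)=38
step 4: merge (FT,IJK) at d=197/6; branch lengths FT→173/12, IJK→32/3; new cluster FIJKT
  updated: d(FIJKT,O)=198/5
step 5: merge (FIJKT,O) at d=198/5; branch lengths FIJKT→203/60, O→99/5; new cluster FIJKOT
final tree: (((F:2,T:2):173/12,((I:5/2,K:5/2):13/4,J:23/4):32/3):203/60,O:99/5)
total length: 994/15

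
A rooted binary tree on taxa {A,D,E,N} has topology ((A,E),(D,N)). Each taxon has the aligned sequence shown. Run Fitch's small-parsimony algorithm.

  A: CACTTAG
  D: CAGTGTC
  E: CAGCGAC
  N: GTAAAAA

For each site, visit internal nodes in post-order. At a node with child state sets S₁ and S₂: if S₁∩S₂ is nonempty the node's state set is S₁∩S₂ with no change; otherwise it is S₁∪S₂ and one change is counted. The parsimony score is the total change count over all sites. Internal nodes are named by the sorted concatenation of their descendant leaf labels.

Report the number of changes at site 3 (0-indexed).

site 0, node AE: A={C} ∩ E={C} → {C} (+0)
site 0, node DN: D={C} ∪ N={G} → {C,G} (+1)
site 0, node ADEN: AE={C} ∩ DN={C,G} → {C} (+0)
site 1, node AE: A={A} ∩ E={A} → {A} (+0)
site 1, node DN: D={A} ∪ N={T} → {A,T} (+1)
site 1, node ADEN: AE={A} ∩ DN={A,T} → {A} (+0)
site 2, node AE: A={C} ∪ E={G} → {C,G} (+1)
site 2, node DN: D={G} ∪ N={A} → {A,G} (+1)
site 2, node ADEN: AE={C,G} ∩ DN={A,G} → {G} (+0)
site 3, node AE: A={T} ∪ E={C} → {C,T} (+1)
site 3, node DN: D={T} ∪ N={A} → {A,T} (+1)
site 3, node ADEN: AE={C,T} ∩ DN={A,T} → {T} (+0)
site 4, node AE: A={T} ∪ E={G} → {G,T} (+1)
site 4, node DN: D={G} ∪ N={A} → {A,G} (+1)
site 4, node ADEN: AE={G,T} ∩ DN={A,G} → {G} (+0)
site 5, node AE: A={A} ∩ E={A} → {A} (+0)
site 5, node DN: D={T} ∪ N={A} → {A,T} (+1)
site 5, node ADEN: AE={A} ∩ DN={A,T} → {A} (+0)
site 6, node AE: A={G} ∪ E={C} → {C,G} (+1)
site 6, node DN: D={C} ∪ N={A} → {A,C} (+1)
site 6, node ADEN: AE={C,G} ∩ DN={A,C} → {C} (+0)
per-site changes: [1, 1, 2, 2, 2, 1, 2]; total = 11

2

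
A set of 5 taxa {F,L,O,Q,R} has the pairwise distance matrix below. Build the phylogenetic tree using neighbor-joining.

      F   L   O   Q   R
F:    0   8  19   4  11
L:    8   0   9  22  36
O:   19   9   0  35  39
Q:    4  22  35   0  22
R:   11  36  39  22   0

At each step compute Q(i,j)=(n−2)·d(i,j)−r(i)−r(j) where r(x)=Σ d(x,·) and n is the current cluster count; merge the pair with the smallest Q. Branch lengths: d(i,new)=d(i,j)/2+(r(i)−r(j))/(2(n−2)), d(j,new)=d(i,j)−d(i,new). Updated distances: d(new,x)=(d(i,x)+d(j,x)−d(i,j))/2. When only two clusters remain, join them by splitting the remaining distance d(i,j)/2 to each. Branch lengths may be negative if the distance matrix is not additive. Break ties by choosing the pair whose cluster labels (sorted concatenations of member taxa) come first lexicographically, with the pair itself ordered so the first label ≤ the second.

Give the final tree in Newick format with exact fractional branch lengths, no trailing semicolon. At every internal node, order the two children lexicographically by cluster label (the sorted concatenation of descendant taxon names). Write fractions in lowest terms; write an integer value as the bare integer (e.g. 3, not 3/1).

iteration 1: select L,O (d=9, Q=-150); attach at lengths (0, 9); label the merged cluster LO
  updated: d(F,LO)=9, d(LO,Q)=24, d(LO,R)=33
iteration 2: select F,LO (d=9, Q=-72); attach at lengths (-6, 15); label the merged cluster FLO
  updated: d(FLO,Q)=19/2, d(FLO,R)=35/2
iteration 3: select FLO,Q (d=19/2, Q=-49); attach at lengths (5/2, 7); label the merged cluster FLOQ
  updated: d(FLOQ,R)=15
iteration 4: select FLOQ,R (d=15); attach at lengths (15/2, 15/2); label the merged cluster FLOQR
final tree: (((F:-6,(L:0,O:9):15):5/2,Q:7):15/2,R:15/2)
total length: 85/2

(((F:-6,(L:0,O:9):15):5/2,Q:7):15/2,R:15/2)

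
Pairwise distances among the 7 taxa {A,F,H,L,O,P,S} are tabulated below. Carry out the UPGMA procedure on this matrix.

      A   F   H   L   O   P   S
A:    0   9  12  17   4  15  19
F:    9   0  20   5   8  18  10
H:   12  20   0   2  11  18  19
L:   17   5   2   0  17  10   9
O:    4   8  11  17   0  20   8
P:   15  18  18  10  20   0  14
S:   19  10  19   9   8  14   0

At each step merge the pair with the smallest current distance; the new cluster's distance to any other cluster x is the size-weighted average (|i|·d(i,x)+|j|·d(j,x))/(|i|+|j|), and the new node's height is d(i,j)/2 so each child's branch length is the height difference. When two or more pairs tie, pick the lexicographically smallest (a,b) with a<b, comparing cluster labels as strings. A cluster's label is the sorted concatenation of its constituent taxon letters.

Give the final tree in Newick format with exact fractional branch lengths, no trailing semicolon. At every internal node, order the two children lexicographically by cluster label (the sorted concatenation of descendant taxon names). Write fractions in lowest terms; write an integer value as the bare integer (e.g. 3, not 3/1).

(((((A:2,O:2):9/4,F:17/4):23/12,S:37/6):17/24,(H:1,L:1):47/8):25/24,P:95/12)

1. join H+L (d=2) ⇒ HL; edges |H|=1, |L|=1
  updated: d(A,HL)=29/2, d(F,HL)=25/2, d(HL,O)=14, d(HL,P)=14, d(HL,S)=14
2. join A+O (d=4) ⇒ AO; edges |A|=2, |O|=2
  updated: d(AO,F)=17/2, d(AO,HL)=57/4, d(AO,P)=35/2, d(AO,S)=27/2
3. join AO+F (d=17/2) ⇒ AFO; edges |AO|=9/4, |F|=17/4
  updated: d(AFO,HL)=41/3, d(AFO,P)=53/3, d(AFO,S)=37/3
4. join AFO+S (d=37/3) ⇒ AFOS; edges |AFO|=23/12, |S|=37/6
  updated: d(AFOS,HL)=55/4, d(AFOS,P)=67/4
5. join AFOS+HL (d=55/4) ⇒ AFHLOS; edges |AFOS|=17/24, |HL|=47/8
  updated: d(AFHLOS,P)=95/6
6. join AFHLOS+P (d=95/6) ⇒ AFHLOPS; edges |AFHLOS|=25/24, |P|=95/12
final tree: (((((A:2,O:2):9/4,F:17/4):23/12,S:37/6):17/24,(H:1,L:1):47/8):25/24,P:95/12)
total length: 289/8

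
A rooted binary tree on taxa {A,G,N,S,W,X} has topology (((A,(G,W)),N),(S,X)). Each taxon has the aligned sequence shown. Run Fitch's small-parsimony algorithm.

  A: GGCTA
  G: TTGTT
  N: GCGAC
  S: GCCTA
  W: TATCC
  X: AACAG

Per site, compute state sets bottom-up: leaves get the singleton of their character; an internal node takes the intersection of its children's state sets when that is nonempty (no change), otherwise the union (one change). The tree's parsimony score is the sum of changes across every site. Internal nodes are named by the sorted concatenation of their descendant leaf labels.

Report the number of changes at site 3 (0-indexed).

site 0, node GW: G={T} ∩ W={T} → {T} (+0)
site 0, node AGW: A={G} ∪ GW={T} → {G,T} (+1)
site 0, node AGNW: AGW={G,T} ∩ N={G} → {G} (+0)
site 0, node SX: S={G} ∪ X={A} → {A,G} (+1)
site 0, node AGNSWX: AGNW={G} ∩ SX={A,G} → {G} (+0)
site 1, node GW: G={T} ∪ W={A} → {A,T} (+1)
site 1, node AGW: A={G} ∪ GW={A,T} → {A,G,T} (+1)
site 1, node AGNW: AGW={A,G,T} ∪ N={C} → {A,C,G,T} (+1)
site 1, node SX: S={C} ∪ X={A} → {A,C} (+1)
site 1, node AGNSWX: AGNW={A,C,G,T} ∩ SX={A,C} → {A,C} (+0)
site 2, node GW: G={G} ∪ W={T} → {G,T} (+1)
site 2, node AGW: A={C} ∪ GW={G,T} → {C,G,T} (+1)
site 2, node AGNW: AGW={C,G,T} ∩ N={G} → {G} (+0)
site 2, node SX: S={C} ∩ X={C} → {C} (+0)
site 2, node AGNSWX: AGNW={G} ∪ SX={C} → {C,G} (+1)
site 3, node GW: G={T} ∪ W={C} → {C,T} (+1)
site 3, node AGW: A={T} ∩ GW={C,T} → {T} (+0)
site 3, node AGNW: AGW={T} ∪ N={A} → {A,T} (+1)
site 3, node SX: S={T} ∪ X={A} → {A,T} (+1)
site 3, node AGNSWX: AGNW={A,T} ∩ SX={A,T} → {A,T} (+0)
site 4, node GW: G={T} ∪ W={C} → {C,T} (+1)
site 4, node AGW: A={A} ∪ GW={C,T} → {A,C,T} (+1)
site 4, node AGNW: AGW={A,C,T} ∩ N={C} → {C} (+0)
site 4, node SX: S={A} ∪ X={G} → {A,G} (+1)
site 4, node AGNSWX: AGNW={C} ∪ SX={A,G} → {A,C,G} (+1)
per-site changes: [2, 4, 3, 3, 4]; total = 16

3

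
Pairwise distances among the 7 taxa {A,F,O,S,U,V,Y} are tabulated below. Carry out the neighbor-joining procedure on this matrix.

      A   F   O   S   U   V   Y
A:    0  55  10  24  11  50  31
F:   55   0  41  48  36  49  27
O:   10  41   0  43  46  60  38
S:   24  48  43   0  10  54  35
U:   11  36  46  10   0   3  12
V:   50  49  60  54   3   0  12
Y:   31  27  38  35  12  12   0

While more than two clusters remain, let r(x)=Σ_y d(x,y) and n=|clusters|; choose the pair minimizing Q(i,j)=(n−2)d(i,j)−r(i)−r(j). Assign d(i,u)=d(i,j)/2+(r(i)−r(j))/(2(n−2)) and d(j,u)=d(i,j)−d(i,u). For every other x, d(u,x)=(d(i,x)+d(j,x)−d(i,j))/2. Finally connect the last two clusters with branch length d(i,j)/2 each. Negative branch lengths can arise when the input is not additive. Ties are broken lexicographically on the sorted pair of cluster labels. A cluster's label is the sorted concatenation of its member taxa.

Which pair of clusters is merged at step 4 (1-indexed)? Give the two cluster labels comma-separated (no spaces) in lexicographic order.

AOS,F

iteration 1: select A,O (d=10, Q=-369); attach at lengths (-7/10, 107/10); label the merged cluster AO
  updated: d(AO,F)=43, d(AO,S)=57/2, d(AO,U)=47/2, d(AO,V)=50, d(AO,Y)=59/2
iteration 2: select U,V (d=3, Q=-481/2); attach at lengths (-143/16, 191/16); label the merged cluster UV
  updated: d(AO,UV)=141/4, d(F,UV)=41, d(S,UV)=61/2, d(UV,Y)=21/2
iteration 3: select AO,S (d=57/2, Q=-771/4); attach at lengths (319/24, 365/24); label the merged cluster AOS
  updated: d(AOS,F)=125/4, d(AOS,UV)=149/8, d(AOS,Y)=18
iteration 4: select AOS,F (d=125/4, Q=-837/8); attach at lengths (249/32, 751/32); label the merged cluster AFOS
  updated: d(AFOS,UV)=227/16, d(AFOS,Y)=55/8
iteration 5: select AFOS,UV (d=227/16, Q=-505/16); attach at lengths (169/32, 285/32); label the merged cluster AFOSUV
  updated: d(AFOSUV,Y)=51/32
iteration 6: select AFOSUV,Y (d=51/32); attach at lengths (51/64, 51/64); label the merged cluster AFOSUVY
final tree: (((((A:-7/10,O:107/10):319/24,S:365/24):249/32,F:751/32):169/32,(U:-143/16,V:191/16):285/32):51/64,Y:51/64)
total length: 2833/32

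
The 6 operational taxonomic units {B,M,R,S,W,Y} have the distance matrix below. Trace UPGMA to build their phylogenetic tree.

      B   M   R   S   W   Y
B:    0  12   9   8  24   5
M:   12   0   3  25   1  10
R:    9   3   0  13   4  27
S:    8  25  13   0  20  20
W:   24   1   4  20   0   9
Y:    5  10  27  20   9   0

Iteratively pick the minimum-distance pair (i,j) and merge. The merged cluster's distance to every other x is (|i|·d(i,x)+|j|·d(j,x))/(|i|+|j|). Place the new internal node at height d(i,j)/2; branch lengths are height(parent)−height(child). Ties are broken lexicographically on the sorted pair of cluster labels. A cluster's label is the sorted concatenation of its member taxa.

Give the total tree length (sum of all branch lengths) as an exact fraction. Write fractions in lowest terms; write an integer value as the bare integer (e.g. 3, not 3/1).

1. join M+W (d=1) ⇒ MW; edges |M|=1/2, |W|=1/2
  updated: d(B,MW)=18, d(MW,R)=7/2, d(MW,S)=45/2, d(MW,Y)=19/2
2. join MW+R (d=7/2) ⇒ MRW; edges |MW|=5/4, |R|=7/4
  updated: d(B,MRW)=15, d(MRW,S)=58/3, d(MRW,Y)=46/3
3. join B+Y (d=5) ⇒ BY; edges |B|=5/2, |Y|=5/2
  updated: d(BY,MRW)=91/6, d(BY,S)=14
4. join BY+S (d=14) ⇒ BSY; edges |BY|=9/2, |S|=7
  updated: d(BSY,MRW)=149/9
5. join BSY+MRW (d=149/9) ⇒ BMRSWY; edges |BSY|=23/18, |MRW|=235/36
final tree: (((B:5/2,Y:5/2):9/2,S:7):23/18,((M:1/2,W:1/2):5/4,R:7/4):235/36)
total length: 1019/36

1019/36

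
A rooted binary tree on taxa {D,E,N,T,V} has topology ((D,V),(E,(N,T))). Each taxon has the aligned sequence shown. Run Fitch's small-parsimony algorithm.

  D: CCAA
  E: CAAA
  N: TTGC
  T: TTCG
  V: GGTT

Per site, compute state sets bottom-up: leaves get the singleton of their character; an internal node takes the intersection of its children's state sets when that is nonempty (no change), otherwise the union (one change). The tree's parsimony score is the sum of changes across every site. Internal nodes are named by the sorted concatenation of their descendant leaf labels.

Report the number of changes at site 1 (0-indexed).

3

DV@0: {C} ∪ {G} = {C,G} (union, +1)
NT@0: {T} ∩ {T} = {T} (intersection, +0)
ENT@0: {C} ∪ {T} = {C,T} (union, +1)
DENTV@0: {C,G} ∩ {C,T} = {C} (intersection, +0)
DV@1: {C} ∪ {G} = {C,G} (union, +1)
NT@1: {T} ∩ {T} = {T} (intersection, +0)
ENT@1: {A} ∪ {T} = {A,T} (union, +1)
DENTV@1: {C,G} ∪ {A,T} = {A,C,G,T} (union, +1)
DV@2: {A} ∪ {T} = {A,T} (union, +1)
NT@2: {G} ∪ {C} = {C,G} (union, +1)
ENT@2: {A} ∪ {C,G} = {A,C,G} (union, +1)
DENTV@2: {A,T} ∩ {A,C,G} = {A} (intersection, +0)
DV@3: {A} ∪ {T} = {A,T} (union, +1)
NT@3: {C} ∪ {G} = {C,G} (union, +1)
ENT@3: {A} ∪ {C,G} = {A,C,G} (union, +1)
DENTV@3: {A,T} ∩ {A,C,G} = {A} (intersection, +0)
per-site changes: [2, 3, 3, 3]; total = 11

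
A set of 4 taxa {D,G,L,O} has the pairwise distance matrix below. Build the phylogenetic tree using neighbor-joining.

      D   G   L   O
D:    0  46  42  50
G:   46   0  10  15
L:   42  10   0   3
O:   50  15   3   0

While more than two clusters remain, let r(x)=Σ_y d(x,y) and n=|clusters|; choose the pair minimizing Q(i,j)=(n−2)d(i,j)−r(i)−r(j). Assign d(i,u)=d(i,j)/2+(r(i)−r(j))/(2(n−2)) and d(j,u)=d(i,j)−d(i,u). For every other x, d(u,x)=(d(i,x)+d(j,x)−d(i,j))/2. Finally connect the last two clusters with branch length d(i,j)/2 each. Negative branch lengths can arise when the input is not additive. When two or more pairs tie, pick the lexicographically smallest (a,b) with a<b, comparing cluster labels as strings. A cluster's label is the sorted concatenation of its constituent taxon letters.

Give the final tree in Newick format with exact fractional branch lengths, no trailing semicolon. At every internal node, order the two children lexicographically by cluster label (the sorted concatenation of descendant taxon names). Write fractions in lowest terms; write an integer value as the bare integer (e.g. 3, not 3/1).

step 1: merge (D,G) at d=46, Q=-117; branch lengths D→159/4, G→25/4; new cluster DG
  updated: d(DG,L)=3, d(DG,O)=19/2
step 2: merge (DG,L) at d=3, Q=-31/2; branch lengths DG→19/4, L→-7/4; new cluster DGL
  updated: d(DGL,O)=19/4
step 3: merge (DGL,O) at d=19/4; branch lengths DGL→19/8, O→19/8; new cluster DGLO
final tree: (((D:159/4,G:25/4):19/4,L:-7/4):19/8,O:19/8)
total length: 215/4

(((D:159/4,G:25/4):19/4,L:-7/4):19/8,O:19/8)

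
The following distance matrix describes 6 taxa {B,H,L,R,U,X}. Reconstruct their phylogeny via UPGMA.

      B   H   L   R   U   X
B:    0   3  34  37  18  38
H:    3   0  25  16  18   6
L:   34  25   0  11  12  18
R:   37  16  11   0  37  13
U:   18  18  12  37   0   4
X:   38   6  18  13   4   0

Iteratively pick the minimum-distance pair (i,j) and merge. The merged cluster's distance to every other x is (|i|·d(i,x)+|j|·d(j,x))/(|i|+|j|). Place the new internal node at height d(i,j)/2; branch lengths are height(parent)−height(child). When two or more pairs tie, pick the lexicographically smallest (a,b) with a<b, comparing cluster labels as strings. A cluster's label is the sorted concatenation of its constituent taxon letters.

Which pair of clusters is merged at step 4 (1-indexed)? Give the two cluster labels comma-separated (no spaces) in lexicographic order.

1. join B+H (d=3) ⇒ BH; edges |B|=3/2, |H|=3/2
  updated: d(BH,L)=59/2, d(BH,R)=53/2, d(BH,U)=18, d(BH,X)=22
2. join U+X (d=4) ⇒ UX; edges |U|=2, |X|=2
  updated: d(BH,UX)=20, d(L,UX)=15, d(R,UX)=25
3. join L+R (d=11) ⇒ LR; edges |L|=11/2, |R|=11/2
  updated: d(BH,LR)=28, d(LR,UX)=20
4. join BH+UX (d=20) ⇒ BHUX; edges |BH|=17/2, |UX|=8
  updated: d(BHUX,LR)=24
5. join BHUX+LR (d=24) ⇒ BHLRUX; edges |BHUX|=2, |LR|=13/2
final tree: (((B:3/2,H:3/2):17/2,(U:2,X:2):8):2,(L:11/2,R:11/2):13/2)
total length: 43

BH,UX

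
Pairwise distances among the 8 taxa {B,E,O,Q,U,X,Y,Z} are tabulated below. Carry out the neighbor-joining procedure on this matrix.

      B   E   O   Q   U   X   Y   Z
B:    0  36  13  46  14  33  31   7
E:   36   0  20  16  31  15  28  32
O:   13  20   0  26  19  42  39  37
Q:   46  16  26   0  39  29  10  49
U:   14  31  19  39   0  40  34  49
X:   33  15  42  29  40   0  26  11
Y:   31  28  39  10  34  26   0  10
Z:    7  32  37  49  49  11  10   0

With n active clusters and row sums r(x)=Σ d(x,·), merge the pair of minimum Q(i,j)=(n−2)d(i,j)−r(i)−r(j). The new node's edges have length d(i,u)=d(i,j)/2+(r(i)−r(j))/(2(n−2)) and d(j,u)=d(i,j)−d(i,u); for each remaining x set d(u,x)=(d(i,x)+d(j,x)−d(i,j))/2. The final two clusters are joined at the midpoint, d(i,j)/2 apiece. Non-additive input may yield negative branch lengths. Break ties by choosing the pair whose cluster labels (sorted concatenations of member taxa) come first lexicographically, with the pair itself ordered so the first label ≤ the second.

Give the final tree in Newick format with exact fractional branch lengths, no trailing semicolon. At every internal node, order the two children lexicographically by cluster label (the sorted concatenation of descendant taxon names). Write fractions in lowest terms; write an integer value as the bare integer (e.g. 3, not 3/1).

iteration 1: select B,Z (d=7, Q=-333); attach at lengths (9/4, 19/4); label the merged cluster BZ
  updated: d(BZ,E)=61/2, d(BZ,O)=43/2, d(BZ,Q)=44, d(BZ,U)=28, d(BZ,X)=37/2, d(BZ,Y)=17
iteration 2: select Q,Y (d=10, Q=-268); attach at lengths (6, 4); label the merged cluster QY
  updated: d(BZ,QY)=51/2, d(E,QY)=17, d(O,QY)=55/2, d(QY,U)=63/2, d(QY,X)=45/2
iteration 3: select O,U (d=19, Q=-407/2); attach at lengths (113/16, 191/16); label the merged cluster OU
  updated: d(BZ,OU)=61/4, d(E,OU)=16, d(OU,QY)=20, d(OU,X)=63/2
iteration 4: select BZ,OU (d=61/4, Q=-507/4); attach at lengths (211/24, 155/24); label the merged cluster BOUZ
  updated: d(BOUZ,E)=125/8, d(BOUZ,QY)=121/8, d(BOUZ,X)=139/8
iteration 5: select BOUZ,QY (d=121/8, Q=-145/2); attach at lengths (95/16, 147/16); label the merged cluster BOQUYZ
  updated: d(BOQUYZ,E)=35/4, d(BOQUYZ,X)=99/8
iteration 6: select BOQUYZ,E (d=35/4, Q=-289/8); attach at lengths (49/16, 91/16); label the merged cluster BEOQUYZ
  updated: d(BEOQUYZ,X)=149/16
iteration 7: select BEOQUYZ,X (d=149/16); attach at lengths (149/32, 149/32); label the merged cluster BEOQUXYZ
final tree: (((((B:9/4,Z:19/4):211/24,(O:113/16,U:191/16):155/24):95/16,(Q:6,Y:4):147/16):49/16,E:91/16):149/32,X:149/32)
total length: 1351/16

(((((B:9/4,Z:19/4):211/24,(O:113/16,U:191/16):155/24):95/16,(Q:6,Y:4):147/16):49/16,E:91/16):149/32,X:149/32)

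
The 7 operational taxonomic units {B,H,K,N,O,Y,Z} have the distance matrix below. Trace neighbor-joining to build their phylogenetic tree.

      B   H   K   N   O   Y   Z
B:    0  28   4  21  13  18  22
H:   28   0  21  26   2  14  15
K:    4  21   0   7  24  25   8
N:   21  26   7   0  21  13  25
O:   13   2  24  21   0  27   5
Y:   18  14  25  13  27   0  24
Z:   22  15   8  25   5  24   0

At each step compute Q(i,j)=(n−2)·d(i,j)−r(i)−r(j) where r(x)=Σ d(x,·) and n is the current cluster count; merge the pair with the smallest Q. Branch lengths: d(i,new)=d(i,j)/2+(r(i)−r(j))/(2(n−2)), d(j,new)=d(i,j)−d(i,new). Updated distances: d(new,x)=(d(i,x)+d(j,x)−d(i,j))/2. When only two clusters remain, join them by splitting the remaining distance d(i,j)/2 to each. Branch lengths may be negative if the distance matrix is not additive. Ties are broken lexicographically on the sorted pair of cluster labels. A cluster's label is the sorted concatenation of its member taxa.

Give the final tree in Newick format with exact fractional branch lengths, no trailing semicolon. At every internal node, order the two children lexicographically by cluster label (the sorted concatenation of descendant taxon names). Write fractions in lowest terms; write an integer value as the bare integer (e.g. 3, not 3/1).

(((B:35/8,K:-3/8):35/8,((H:12/5,O:-2/5):5,Z:4):55/8):39/16,(N:13/3,Y:26/3):39/16)

iteration 1: select H,O (d=2, Q=-188); attach at lengths (12/5, -2/5); label the merged cluster HO
  updated: d(B,HO)=39/2, d(HO,K)=43/2, d(HO,N)=45/2, d(HO,Y)=39/2, d(HO,Z)=9
iteration 2: select HO,Z (d=9, Q=-144); attach at lengths (5, 4); label the merged cluster HOZ
  updated: d(B,HOZ)=65/4, d(HOZ,K)=41/4, d(HOZ,N)=77/4, d(HOZ,Y)=69/4
iteration 3: select N,Y (d=13, Q=-189/2); attach at lengths (13/3, 26/3); label the merged cluster NY
  updated: d(B,NY)=13, d(HOZ,NY)=47/4, d(K,NY)=19/2
iteration 4: select B,K (d=4, Q=-49); attach at lengths (35/8, -3/8); label the merged cluster BK
  updated: d(BK,HOZ)=45/4, d(BK,NY)=37/4
iteration 5: select BK,HOZ (d=45/4, Q=-129/4); attach at lengths (35/8, 55/8); label the merged cluster BHKOZ
  updated: d(BHKOZ,NY)=39/8
iteration 6: select BHKOZ,NY (d=39/8); attach at lengths (39/16, 39/16); label the merged cluster BHKNOYZ
final tree: (((B:35/8,K:-3/8):35/8,((H:12/5,O:-2/5):5,Z:4):55/8):39/16,(N:13/3,Y:26/3):39/16)
total length: 353/8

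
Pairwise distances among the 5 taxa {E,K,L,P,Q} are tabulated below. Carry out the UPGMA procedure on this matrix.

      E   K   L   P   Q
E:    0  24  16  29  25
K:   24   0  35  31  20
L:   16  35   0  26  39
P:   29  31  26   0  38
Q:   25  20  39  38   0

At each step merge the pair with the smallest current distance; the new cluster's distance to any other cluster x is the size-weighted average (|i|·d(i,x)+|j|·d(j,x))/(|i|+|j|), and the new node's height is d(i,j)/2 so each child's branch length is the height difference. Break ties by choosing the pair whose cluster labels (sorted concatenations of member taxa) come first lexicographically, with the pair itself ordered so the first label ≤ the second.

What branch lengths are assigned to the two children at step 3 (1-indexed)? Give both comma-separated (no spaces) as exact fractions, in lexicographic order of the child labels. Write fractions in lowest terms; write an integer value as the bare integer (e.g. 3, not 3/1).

iteration 1: select E,L (d=16); attach at lengths (8, 8); label the merged cluster EL
  updated: d(EL,K)=59/2, d(EL,P)=55/2, d(EL,Q)=32
iteration 2: select K,Q (d=20); attach at lengths (10, 10); label the merged cluster KQ
  updated: d(EL,KQ)=123/4, d(KQ,P)=69/2
iteration 3: select EL,P (d=55/2); attach at lengths (23/4, 55/4); label the merged cluster ELP
  updated: d(ELP,KQ)=32
iteration 4: select ELP,KQ (d=32); attach at lengths (9/4, 6); label the merged cluster EKLPQ
final tree: (((E:8,L:8):23/4,P:55/4):9/4,(K:10,Q:10):6)
total length: 255/4

23/4,55/4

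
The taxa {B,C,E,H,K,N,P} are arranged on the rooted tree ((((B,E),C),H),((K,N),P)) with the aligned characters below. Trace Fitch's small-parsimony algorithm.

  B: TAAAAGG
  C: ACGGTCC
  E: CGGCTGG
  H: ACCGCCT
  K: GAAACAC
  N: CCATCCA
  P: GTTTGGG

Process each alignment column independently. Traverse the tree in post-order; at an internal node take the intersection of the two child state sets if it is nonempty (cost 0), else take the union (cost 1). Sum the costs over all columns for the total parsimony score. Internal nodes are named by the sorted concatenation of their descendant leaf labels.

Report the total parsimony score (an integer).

26

site 0, node BE: B={T} ∪ E={C} → {C,T} (+1)
site 0, node BCE: BE={C,T} ∪ C={A} → {A,C,T} (+1)
site 0, node BCEH: BCE={A,C,T} ∩ H={A} → {A} (+0)
site 0, node KN: K={G} ∪ N={C} → {C,G} (+1)
site 0, node KNP: KN={C,G} ∩ P={G} → {G} (+0)
site 0, node BCEHKNP: BCEH={A} ∪ KNP={G} → {A,G} (+1)
site 1, node BE: B={A} ∪ E={G} → {A,G} (+1)
site 1, node BCE: BE={A,G} ∪ C={C} → {A,C,G} (+1)
site 1, node BCEH: BCE={A,C,G} ∩ H={C} → {C} (+0)
site 1, node KN: K={A} ∪ N={C} → {A,C} (+1)
site 1, node KNP: KN={A,C} ∪ P={T} → {A,C,T} (+1)
site 1, node BCEHKNP: BCEH={C} ∩ KNP={A,C,T} → {C} (+0)
site 2, node BE: B={A} ∪ E={G} → {A,G} (+1)
site 2, node BCE: BE={A,G} ∩ C={G} → {G} (+0)
site 2, node BCEH: BCE={G} ∪ H={C} → {C,G} (+1)
site 2, node KN: K={A} ∩ N={A} → {A} (+0)
site 2, node KNP: KN={A} ∪ P={T} → {A,T} (+1)
site 2, node BCEHKNP: BCEH={C,G} ∪ KNP={A,T} → {A,C,G,T} (+1)
site 3, node BE: B={A} ∪ E={C} → {A,C} (+1)
site 3, node BCE: BE={A,C} ∪ C={G} → {A,C,G} (+1)
site 3, node BCEH: BCE={A,C,G} ∩ H={G} → {G} (+0)
site 3, node KN: K={A} ∪ N={T} → {A,T} (+1)
site 3, node KNP: KN={A,T} ∩ P={T} → {T} (+0)
site 3, node BCEHKNP: BCEH={G} ∪ KNP={T} → {G,T} (+1)
site 4, node BE: B={A} ∪ E={T} → {A,T} (+1)
site 4, node BCE: BE={A,T} ∩ C={T} → {T} (+0)
site 4, node BCEH: BCE={T} ∪ H={C} → {C,T} (+1)
site 4, node KN: K={C} ∩ N={C} → {C} (+0)
site 4, node KNP: KN={C} ∪ P={G} → {C,G} (+1)
site 4, node BCEHKNP: BCEH={C,T} ∩ KNP={C,G} → {C} (+0)
site 5, node BE: B={G} ∩ E={G} → {G} (+0)
site 5, node BCE: BE={G} ∪ C={C} → {C,G} (+1)
site 5, node BCEH: BCE={C,G} ∩ H={C} → {C} (+0)
site 5, node KN: K={A} ∪ N={C} → {A,C} (+1)
site 5, node KNP: KN={A,C} ∪ P={G} → {A,C,G} (+1)
site 5, node BCEHKNP: BCEH={C} ∩ KNP={A,C,G} → {C} (+0)
site 6, node BE: B={G} ∩ E={G} → {G} (+0)
site 6, node BCE: BE={G} ∪ C={C} → {C,G} (+1)
site 6, node BCEH: BCE={C,G} ∪ H={T} → {C,G,T} (+1)
site 6, node KN: K={C} ∪ N={A} → {A,C} (+1)
site 6, node KNP: KN={A,C} ∪ P={G} → {A,C,G} (+1)
site 6, node BCEHKNP: BCEH={C,G,T} ∩ KNP={A,C,G} → {C,G} (+0)
per-site changes: [4, 4, 4, 4, 3, 3, 4]; total = 26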